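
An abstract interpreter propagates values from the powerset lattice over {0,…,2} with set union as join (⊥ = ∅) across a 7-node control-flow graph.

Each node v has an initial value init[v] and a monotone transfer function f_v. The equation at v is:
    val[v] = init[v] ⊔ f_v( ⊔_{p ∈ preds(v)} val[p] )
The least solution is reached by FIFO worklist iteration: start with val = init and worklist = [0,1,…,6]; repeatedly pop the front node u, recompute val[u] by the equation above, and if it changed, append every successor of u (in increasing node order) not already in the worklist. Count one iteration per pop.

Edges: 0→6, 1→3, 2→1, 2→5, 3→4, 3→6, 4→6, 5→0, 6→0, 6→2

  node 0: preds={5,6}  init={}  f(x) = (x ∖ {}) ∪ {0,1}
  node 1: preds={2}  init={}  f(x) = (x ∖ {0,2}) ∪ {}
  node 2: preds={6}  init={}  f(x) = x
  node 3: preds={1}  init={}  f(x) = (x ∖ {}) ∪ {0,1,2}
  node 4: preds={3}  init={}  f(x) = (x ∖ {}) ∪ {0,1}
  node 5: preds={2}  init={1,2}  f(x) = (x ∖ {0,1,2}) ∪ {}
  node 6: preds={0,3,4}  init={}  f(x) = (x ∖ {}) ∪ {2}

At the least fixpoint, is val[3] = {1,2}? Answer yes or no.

Worklist (12 pops):
  #1 pop 0: in={1,2} → {0,1,2} (was {}); enqueue []
  #2 pop 1: in={} → {} (no change)
  #3 pop 2: in={} → {} (no change)
  #4 pop 3: in={} → {0,1,2} (was {}); enqueue []
  #5 pop 4: in={0,1,2} → {0,1,2} (was {}); enqueue []
  #6 pop 5: in={} → {1,2} (no change)
  #7 pop 6: in={0,1,2} → {0,1,2} (was {}); enqueue [0,2]
  #8 pop 0: in={0,1,2} → {0,1,2} (no change)
  #9 pop 2: in={0,1,2} → {0,1,2} (was {}); enqueue [1,5]
  #10 pop 1: in={0,1,2} → {1} (was {}); enqueue [3]
  #11 pop 5: in={0,1,2} → {1,2} (no change)
  #12 pop 3: in={1} → {0,1,2} (no change)

Fixpoint:
  val[0] = {0,1,2}
  val[1] = {1}
  val[2] = {0,1,2}
  val[3] = {0,1,2}
  val[4] = {0,1,2}
  val[5] = {1,2}
  val[6] = {0,1,2}

no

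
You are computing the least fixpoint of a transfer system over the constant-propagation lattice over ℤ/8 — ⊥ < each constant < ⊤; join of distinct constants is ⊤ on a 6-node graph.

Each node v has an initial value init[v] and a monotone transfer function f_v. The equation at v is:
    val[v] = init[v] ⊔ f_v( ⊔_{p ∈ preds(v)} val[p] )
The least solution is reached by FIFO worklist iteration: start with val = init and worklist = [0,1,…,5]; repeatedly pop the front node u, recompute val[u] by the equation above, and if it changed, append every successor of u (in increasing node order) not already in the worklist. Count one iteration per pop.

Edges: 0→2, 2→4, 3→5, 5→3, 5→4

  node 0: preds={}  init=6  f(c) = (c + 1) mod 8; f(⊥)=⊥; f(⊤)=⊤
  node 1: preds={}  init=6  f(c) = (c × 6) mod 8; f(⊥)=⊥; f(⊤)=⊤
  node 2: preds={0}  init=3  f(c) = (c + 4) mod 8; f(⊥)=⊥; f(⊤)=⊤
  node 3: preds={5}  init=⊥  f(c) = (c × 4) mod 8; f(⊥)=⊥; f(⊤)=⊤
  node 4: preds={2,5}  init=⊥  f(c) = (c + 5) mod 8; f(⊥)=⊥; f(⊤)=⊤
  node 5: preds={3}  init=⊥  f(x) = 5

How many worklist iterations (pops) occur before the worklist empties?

Trace (9 dequeues):
  [1] u=0 | in ⊥ | out 6 | ==
  [2] u=1 | in ⊥ | out 6 | ==
  [3] u=2 | in 6 | out ⊤ | prev 3 | push {}
  [4] u=3 | in ⊥ | out ⊥ | ==
  [5] u=4 | in ⊤ | out ⊤ | prev ⊥ | push {}
  [6] u=5 | in ⊥ | out 5 | prev ⊥ | push {3,4}
  [7] u=3 | in 5 | out 4 | prev ⊥ | push {5}
  [8] u=4 | in ⊤ | out ⊤ | ==
  [9] u=5 | in 4 | out 5 | ==

Converged values:
  [0] 6
  [1] 6
  [2] ⊤
  [3] 4
  [4] ⊤
  [5] 5

9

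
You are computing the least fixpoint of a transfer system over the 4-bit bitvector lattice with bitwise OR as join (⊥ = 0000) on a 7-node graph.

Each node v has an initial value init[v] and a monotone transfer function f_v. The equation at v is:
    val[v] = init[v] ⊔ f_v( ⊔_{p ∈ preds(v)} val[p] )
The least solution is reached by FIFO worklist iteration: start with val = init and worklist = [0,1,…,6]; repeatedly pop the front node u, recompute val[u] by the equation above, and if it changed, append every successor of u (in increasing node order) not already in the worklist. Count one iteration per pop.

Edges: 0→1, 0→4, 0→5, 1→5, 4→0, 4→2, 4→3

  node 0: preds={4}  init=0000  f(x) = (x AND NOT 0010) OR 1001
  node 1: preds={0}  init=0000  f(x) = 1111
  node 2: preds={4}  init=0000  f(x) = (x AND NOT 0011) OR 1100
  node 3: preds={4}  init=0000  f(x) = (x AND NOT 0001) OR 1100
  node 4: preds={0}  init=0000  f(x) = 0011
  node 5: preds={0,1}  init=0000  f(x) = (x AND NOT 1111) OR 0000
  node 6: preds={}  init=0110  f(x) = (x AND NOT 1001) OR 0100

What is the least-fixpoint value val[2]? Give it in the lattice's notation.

1100

Iteration log — 10 steps:
  step 1. node 0  ⊔preds=0000  new=1001  old=0000  +wl: 
  step 2. node 1  ⊔preds=1001  new=1111  old=0000  +wl: 
  step 3. node 2  ⊔preds=0000  new=1100  old=0000  +wl: 
  step 4. node 3  ⊔preds=0000  new=1100  old=0000  +wl: 
  step 5. node 4  ⊔preds=1001  new=0011  old=0000  +wl: 0,2,3
  step 6. node 5  ⊔preds=1111  new=0000  stable
  step 7. node 6  ⊔preds=0000  new=0110  stable
  step 8. node 0  ⊔preds=0011  new=1001  stable
  step 9. node 2  ⊔preds=0011  new=1100  stable
  step 10. node 3  ⊔preds=0011  new=1110  old=1100  +wl: 

Least fixpoint reached:
  node 0: 1001
  node 1: 1111
  node 2: 1100
  node 3: 1110
  node 4: 0011
  node 5: 0000
  node 6: 0110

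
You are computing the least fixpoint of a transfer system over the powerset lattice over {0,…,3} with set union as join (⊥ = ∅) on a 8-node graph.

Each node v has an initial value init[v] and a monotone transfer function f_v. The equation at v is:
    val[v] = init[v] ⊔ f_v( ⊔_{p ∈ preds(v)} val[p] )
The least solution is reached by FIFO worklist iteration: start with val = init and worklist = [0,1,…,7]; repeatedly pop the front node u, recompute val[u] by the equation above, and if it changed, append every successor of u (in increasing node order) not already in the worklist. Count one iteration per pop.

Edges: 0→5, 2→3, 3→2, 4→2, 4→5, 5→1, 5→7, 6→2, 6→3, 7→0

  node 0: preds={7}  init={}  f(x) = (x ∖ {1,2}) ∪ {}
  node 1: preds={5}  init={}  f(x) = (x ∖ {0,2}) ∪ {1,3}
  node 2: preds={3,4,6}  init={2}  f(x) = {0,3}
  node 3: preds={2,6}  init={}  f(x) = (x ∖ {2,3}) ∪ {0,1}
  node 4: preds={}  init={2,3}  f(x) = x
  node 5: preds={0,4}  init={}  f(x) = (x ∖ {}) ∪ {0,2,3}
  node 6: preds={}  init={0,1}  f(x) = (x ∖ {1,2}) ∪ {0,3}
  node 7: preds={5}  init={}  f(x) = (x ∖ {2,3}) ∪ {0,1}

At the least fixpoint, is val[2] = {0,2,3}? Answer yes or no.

yes

Worklist (13 pops):
  #1 pop 0: in={} → {} (no change)
  #2 pop 1: in={} → {1,3} (was {}); enqueue []
  #3 pop 2: in={0,1,2,3} → {0,2,3} (was {2}); enqueue []
  #4 pop 3: in={0,1,2,3} → {0,1} (was {}); enqueue [2]
  #5 pop 4: in={} → {2,3} (no change)
  #6 pop 5: in={2,3} → {0,2,3} (was {}); enqueue [1]
  #7 pop 6: in={} → {0,1,3} (was {0,1}); enqueue [3]
  #8 pop 7: in={0,2,3} → {0,1} (was {}); enqueue [0]
  #9 pop 2: in={0,1,2,3} → {0,2,3} (no change)
  #10 pop 1: in={0,2,3} → {1,3} (no change)
  #11 pop 3: in={0,1,2,3} → {0,1} (no change)
  #12 pop 0: in={0,1} → {0} (was {}); enqueue [5]
  #13 pop 5: in={0,2,3} → {0,2,3} (no change)

Fixpoint:
  val[0] = {0}
  val[1] = {1,3}
  val[2] = {0,2,3}
  val[3] = {0,1}
  val[4] = {2,3}
  val[5] = {0,2,3}
  val[6] = {0,1,3}
  val[7] = {0,1}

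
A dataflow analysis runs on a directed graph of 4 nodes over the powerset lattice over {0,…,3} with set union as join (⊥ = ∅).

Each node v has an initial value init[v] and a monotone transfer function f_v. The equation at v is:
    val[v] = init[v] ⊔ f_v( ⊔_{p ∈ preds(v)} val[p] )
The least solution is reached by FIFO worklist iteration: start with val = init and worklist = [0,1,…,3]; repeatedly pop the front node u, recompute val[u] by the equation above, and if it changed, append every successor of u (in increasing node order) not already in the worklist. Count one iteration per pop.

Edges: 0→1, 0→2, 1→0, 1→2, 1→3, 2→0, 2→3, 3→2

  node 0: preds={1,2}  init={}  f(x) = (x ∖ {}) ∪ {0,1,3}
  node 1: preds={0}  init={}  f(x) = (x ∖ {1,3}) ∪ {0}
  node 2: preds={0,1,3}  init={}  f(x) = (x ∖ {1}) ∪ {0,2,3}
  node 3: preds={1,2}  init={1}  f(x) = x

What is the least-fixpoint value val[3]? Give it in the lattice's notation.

{0,1,2,3}

Trace (10 dequeues):
  [1] u=0 | in {} | out {0,1,3} | prev {} | push {}
  [2] u=1 | in {0,1,3} | out {0} | prev {} | push {0}
  [3] u=2 | in {0,1,3} | out {0,2,3} | prev {} | push {}
  [4] u=3 | in {0,2,3} | out {0,1,2,3} | prev {1} | push {2}
  [5] u=0 | in {0,2,3} | out {0,1,2,3} | prev {0,1,3} | push {1}
  [6] u=2 | in {0,1,2,3} | out {0,2,3} | ==
  [7] u=1 | in {0,1,2,3} | out {0,2} | prev {0} | push {0,2,3}
  [8] u=0 | in {0,2,3} | out {0,1,2,3} | ==
  [9] u=2 | in {0,1,2,3} | out {0,2,3} | ==
  [10] u=3 | in {0,2,3} | out {0,1,2,3} | ==

Converged values:
  [0] {0,1,2,3}
  [1] {0,2}
  [2] {0,2,3}
  [3] {0,1,2,3}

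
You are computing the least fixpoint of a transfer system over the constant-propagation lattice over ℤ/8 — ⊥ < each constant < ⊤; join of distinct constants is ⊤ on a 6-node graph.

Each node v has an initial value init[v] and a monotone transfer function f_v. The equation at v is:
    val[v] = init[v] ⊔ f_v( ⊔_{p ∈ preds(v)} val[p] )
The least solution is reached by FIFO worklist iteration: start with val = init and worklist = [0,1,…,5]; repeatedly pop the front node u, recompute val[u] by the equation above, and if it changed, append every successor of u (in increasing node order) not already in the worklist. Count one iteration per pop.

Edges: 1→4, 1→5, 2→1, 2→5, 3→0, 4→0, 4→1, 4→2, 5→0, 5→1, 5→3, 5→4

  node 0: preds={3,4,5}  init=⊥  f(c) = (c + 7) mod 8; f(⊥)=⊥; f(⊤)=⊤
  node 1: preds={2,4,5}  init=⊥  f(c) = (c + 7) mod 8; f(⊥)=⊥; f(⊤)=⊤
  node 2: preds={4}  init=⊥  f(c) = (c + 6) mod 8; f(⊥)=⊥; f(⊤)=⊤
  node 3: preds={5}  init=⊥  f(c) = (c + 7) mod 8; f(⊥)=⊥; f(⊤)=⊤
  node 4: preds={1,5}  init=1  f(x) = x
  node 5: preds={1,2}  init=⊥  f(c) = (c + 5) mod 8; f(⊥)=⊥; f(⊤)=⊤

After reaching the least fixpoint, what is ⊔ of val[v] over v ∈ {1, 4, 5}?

⊤

Trace (14 dequeues):
  [1] u=0 | in 1 | out 0 | prev ⊥ | push {}
  [2] u=1 | in 1 | out 0 | prev ⊥ | push {}
  [3] u=2 | in 1 | out 7 | prev ⊥ | push {1}
  [4] u=3 | in ⊥ | out ⊥ | ==
  [5] u=4 | in 0 | out ⊤ | prev 1 | push {0,2}
  [6] u=5 | in ⊤ | out ⊤ | prev ⊥ | push {3,4}
  [7] u=1 | in ⊤ | out ⊤ | prev 0 | push {5}
  [8] u=0 | in ⊤ | out ⊤ | prev 0 | push {}
  [9] u=2 | in ⊤ | out ⊤ | prev 7 | push {1}
  [10] u=3 | in ⊤ | out ⊤ | prev ⊥ | push {0}
  [11] u=4 | in ⊤ | out ⊤ | ==
  [12] u=5 | in ⊤ | out ⊤ | ==
  [13] u=1 | in ⊤ | out ⊤ | ==
  [14] u=0 | in ⊤ | out ⊤ | ==

Converged values:
  [0] ⊤
  [1] ⊤
  [2] ⊤
  [3] ⊤
  [4] ⊤
  [5] ⊤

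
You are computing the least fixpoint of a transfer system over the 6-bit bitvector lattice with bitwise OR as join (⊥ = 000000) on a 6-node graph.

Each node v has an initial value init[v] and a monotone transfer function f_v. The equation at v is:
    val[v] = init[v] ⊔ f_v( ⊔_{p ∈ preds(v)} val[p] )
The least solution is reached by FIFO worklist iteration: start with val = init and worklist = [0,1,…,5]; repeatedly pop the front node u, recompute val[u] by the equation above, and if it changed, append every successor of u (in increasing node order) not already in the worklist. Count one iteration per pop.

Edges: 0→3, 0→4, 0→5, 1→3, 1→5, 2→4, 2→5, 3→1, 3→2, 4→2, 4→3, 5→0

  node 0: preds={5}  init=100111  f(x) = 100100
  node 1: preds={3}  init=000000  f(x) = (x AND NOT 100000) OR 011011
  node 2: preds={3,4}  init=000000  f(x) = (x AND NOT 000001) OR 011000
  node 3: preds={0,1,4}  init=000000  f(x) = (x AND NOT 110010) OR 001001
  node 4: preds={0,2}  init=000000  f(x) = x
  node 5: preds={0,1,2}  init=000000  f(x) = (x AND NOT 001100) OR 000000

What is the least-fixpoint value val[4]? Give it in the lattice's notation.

Trace (12 dequeues):
  [1] u=0 | in 000000 | out 100111 | ==
  [2] u=1 | in 000000 | out 011011 | prev 000000 | push {}
  [3] u=2 | in 000000 | out 011000 | prev 000000 | push {}
  [4] u=3 | in 111111 | out 001101 | prev 000000 | push {1,2}
  [5] u=4 | in 111111 | out 111111 | prev 000000 | push {3}
  [6] u=5 | in 111111 | out 110011 | prev 000000 | push {0}
  [7] u=1 | in 001101 | out 011111 | prev 011011 | push {5}
  [8] u=2 | in 111111 | out 111110 | prev 011000 | push {4}
  [9] u=3 | in 111111 | out 001101 | ==
  [10] u=0 | in 110011 | out 100111 | ==
  [11] u=5 | in 111111 | out 110011 | ==
  [12] u=4 | in 111111 | out 111111 | ==

Converged values:
  [0] 100111
  [1] 011111
  [2] 111110
  [3] 001101
  [4] 111111
  [5] 110011

111111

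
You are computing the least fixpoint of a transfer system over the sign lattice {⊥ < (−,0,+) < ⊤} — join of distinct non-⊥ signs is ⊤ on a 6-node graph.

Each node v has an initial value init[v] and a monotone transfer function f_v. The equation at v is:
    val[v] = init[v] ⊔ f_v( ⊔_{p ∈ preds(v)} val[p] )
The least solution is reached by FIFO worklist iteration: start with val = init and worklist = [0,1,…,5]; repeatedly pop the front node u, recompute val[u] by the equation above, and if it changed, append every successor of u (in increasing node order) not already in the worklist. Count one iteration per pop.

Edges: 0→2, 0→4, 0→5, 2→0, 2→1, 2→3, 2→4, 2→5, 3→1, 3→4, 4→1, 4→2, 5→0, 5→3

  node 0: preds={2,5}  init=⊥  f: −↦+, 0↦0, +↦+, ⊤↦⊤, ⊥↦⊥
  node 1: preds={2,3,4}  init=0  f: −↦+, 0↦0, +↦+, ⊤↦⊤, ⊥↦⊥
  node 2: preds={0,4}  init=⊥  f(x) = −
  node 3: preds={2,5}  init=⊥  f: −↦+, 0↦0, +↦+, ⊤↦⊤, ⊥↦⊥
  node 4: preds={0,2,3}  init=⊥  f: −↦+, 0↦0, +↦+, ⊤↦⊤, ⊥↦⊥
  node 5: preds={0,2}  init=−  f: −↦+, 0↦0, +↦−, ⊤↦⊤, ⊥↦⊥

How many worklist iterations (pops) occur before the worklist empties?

Trace (13 dequeues):
  [1] u=0 | in − | out + | prev ⊥ | push {}
  [2] u=1 | in ⊥ | out 0 | ==
  [3] u=2 | in + | out − | prev ⊥ | push {0,1}
  [4] u=3 | in − | out + | prev ⊥ | push {}
  [5] u=4 | in ⊤ | out ⊤ | prev ⊥ | push {2}
  [6] u=5 | in ⊤ | out ⊤ | prev − | push {3}
  [7] u=0 | in ⊤ | out ⊤ | prev + | push {4,5}
  [8] u=1 | in ⊤ | out ⊤ | prev 0 | push {}
  [9] u=2 | in ⊤ | out − | ==
  [10] u=3 | in ⊤ | out ⊤ | prev + | push {1}
  [11] u=4 | in ⊤ | out ⊤ | ==
  [12] u=5 | in ⊤ | out ⊤ | ==
  [13] u=1 | in ⊤ | out ⊤ | ==

Converged values:
  [0] ⊤
  [1] ⊤
  [2] −
  [3] ⊤
  [4] ⊤
  [5] ⊤

13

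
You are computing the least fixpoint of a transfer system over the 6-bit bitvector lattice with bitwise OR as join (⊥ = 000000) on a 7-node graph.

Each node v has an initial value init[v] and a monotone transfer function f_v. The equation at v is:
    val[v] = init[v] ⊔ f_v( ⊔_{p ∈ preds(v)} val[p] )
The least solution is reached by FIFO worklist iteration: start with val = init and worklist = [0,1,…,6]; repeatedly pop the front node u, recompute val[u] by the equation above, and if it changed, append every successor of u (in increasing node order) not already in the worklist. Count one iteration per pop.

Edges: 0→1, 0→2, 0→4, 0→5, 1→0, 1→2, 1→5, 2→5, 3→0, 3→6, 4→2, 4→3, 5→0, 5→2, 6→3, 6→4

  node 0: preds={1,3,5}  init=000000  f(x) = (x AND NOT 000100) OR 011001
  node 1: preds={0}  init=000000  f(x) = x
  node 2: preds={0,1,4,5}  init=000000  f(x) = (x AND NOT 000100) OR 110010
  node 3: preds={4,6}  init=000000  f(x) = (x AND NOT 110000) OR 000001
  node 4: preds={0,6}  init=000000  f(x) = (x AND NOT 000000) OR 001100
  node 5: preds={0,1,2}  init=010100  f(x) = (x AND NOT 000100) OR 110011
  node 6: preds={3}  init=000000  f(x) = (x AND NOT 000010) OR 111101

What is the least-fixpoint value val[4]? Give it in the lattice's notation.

111111

Worklist (19 pops):
  #1 pop 0: in=010100 → 011001 (was 000000); enqueue []
  #2 pop 1: in=011001 → 011001 (was 000000); enqueue [0]
  #3 pop 2: in=011101 → 111011 (was 000000); enqueue []
  #4 pop 3: in=000000 → 000001 (was 000000); enqueue []
  #5 pop 4: in=011001 → 011101 (was 000000); enqueue [2,3]
  #6 pop 5: in=111011 → 111111 (was 010100); enqueue []
  #7 pop 6: in=000001 → 111101 (was 000000); enqueue [4]
  #8 pop 0: in=111111 → 111011 (was 011001); enqueue [1,5]
  #9 pop 2: in=111111 → 111011 (no change)
  #10 pop 3: in=111101 → 001101 (was 000001); enqueue [0,6]
  #11 pop 4: in=111111 → 111111 (was 011101); enqueue [2,3]
  #12 pop 1: in=111011 → 111011 (was 011001); enqueue []
  #13 pop 5: in=111011 → 111111 (no change)
  #14 pop 0: in=111111 → 111011 (no change)
  #15 pop 6: in=001101 → 111101 (no change)
  #16 pop 2: in=111111 → 111011 (no change)
  #17 pop 3: in=111111 → 001111 (was 001101); enqueue [0,6]
  #18 pop 0: in=111111 → 111011 (no change)
  #19 pop 6: in=001111 → 111101 (no change)

Fixpoint:
  val[0] = 111011
  val[1] = 111011
  val[2] = 111011
  val[3] = 001111
  val[4] = 111111
  val[5] = 111111
  val[6] = 111101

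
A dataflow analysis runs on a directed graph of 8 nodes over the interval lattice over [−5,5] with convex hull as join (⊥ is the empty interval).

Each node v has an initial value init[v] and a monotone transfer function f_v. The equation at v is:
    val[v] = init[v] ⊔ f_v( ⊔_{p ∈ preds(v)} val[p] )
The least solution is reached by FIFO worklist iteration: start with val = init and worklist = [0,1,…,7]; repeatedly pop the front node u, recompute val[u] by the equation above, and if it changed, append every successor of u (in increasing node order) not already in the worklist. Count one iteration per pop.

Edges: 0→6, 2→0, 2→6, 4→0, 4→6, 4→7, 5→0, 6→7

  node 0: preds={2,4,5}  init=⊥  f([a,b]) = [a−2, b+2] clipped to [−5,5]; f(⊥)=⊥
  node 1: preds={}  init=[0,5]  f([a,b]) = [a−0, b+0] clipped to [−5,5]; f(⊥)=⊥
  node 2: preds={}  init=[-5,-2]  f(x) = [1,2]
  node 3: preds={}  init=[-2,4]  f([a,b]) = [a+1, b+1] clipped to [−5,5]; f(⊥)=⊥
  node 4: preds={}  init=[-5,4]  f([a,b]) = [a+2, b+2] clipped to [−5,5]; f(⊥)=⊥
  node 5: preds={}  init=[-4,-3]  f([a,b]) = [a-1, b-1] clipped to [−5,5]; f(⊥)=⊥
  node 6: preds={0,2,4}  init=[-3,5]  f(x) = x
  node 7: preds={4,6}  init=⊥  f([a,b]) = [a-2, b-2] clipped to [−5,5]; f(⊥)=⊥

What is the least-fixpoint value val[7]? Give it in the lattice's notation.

Trace (9 dequeues):
  [1] u=0 | in [-5,4] | out [-5,5] | prev ⊥ | push {}
  [2] u=1 | in ⊥ | out [0,5] | ==
  [3] u=2 | in ⊥ | out [-5,2] | prev [-5,-2] | push {0}
  [4] u=3 | in ⊥ | out [-2,4] | ==
  [5] u=4 | in ⊥ | out [-5,4] | ==
  [6] u=5 | in ⊥ | out [-4,-3] | ==
  [7] u=6 | in [-5,5] | out [-5,5] | prev [-3,5] | push {}
  [8] u=7 | in [-5,5] | out [-5,3] | prev ⊥ | push {}
  [9] u=0 | in [-5,4] | out [-5,5] | ==

Converged values:
  [0] [-5,5]
  [1] [0,5]
  [2] [-5,2]
  [3] [-2,4]
  [4] [-5,4]
  [5] [-4,-3]
  [6] [-5,5]
  [7] [-5,3]

[-5,3]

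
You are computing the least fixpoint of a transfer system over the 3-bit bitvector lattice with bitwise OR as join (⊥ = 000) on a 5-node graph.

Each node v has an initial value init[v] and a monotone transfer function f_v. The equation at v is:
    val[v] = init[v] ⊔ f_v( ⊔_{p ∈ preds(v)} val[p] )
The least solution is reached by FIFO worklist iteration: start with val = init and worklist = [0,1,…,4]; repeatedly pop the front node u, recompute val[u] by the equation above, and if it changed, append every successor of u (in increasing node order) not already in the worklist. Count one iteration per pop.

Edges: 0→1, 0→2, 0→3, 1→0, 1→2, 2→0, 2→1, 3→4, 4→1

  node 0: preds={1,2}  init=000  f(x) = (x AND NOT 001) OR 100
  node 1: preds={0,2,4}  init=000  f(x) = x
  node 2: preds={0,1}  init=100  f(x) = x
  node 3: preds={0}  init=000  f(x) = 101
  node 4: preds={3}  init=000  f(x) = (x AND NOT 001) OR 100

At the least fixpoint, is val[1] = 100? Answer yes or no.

Worklist (7 pops):
  #1 pop 0: in=100 → 100 (was 000); enqueue []
  #2 pop 1: in=100 → 100 (was 000); enqueue [0]
  #3 pop 2: in=100 → 100 (no change)
  #4 pop 3: in=100 → 101 (was 000); enqueue []
  #5 pop 4: in=101 → 100 (was 000); enqueue [1]
  #6 pop 0: in=100 → 100 (no change)
  #7 pop 1: in=100 → 100 (no change)

Fixpoint:
  val[0] = 100
  val[1] = 100
  val[2] = 100
  val[3] = 101
  val[4] = 100

yes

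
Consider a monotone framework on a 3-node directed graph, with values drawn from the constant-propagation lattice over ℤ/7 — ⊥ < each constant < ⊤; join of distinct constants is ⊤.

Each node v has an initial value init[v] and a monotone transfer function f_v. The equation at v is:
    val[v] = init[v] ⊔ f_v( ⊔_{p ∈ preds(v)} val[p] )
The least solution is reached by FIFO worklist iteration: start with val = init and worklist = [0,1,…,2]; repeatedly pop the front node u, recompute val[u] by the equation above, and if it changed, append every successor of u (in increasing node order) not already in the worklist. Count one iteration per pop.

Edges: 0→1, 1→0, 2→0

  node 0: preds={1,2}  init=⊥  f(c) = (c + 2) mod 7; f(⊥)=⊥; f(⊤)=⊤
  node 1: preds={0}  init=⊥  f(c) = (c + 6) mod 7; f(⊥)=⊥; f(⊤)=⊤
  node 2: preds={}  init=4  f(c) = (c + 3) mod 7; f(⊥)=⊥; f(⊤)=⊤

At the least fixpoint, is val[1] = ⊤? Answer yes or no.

yes

Iteration log — 6 steps:
  step 1. node 0  ⊔preds=4  new=6  old=⊥  +wl: 
  step 2. node 1  ⊔preds=6  new=5  old=⊥  +wl: 0
  step 3. node 2  ⊔preds=⊥  new=4  stable
  step 4. node 0  ⊔preds=⊤  new=⊤  old=6  +wl: 1
  step 5. node 1  ⊔preds=⊤  new=⊤  old=5  +wl: 0
  step 6. node 0  ⊔preds=⊤  new=⊤  stable

Least fixpoint reached:
  node 0: ⊤
  node 1: ⊤
  node 2: 4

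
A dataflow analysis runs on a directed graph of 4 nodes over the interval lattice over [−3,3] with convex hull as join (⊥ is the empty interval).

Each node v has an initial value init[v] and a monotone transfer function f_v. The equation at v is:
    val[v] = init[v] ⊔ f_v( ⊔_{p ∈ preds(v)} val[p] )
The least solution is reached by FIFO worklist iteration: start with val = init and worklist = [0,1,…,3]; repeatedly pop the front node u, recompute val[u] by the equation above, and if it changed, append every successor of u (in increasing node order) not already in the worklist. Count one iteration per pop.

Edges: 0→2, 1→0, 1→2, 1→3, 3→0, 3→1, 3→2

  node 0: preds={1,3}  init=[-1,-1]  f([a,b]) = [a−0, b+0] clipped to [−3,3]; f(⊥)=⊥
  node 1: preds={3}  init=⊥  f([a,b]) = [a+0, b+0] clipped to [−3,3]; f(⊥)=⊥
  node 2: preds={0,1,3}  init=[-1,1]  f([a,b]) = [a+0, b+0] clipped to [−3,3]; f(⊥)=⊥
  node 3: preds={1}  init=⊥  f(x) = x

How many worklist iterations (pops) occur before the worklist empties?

4

Iteration log — 4 steps:
  step 1. node 0  ⊔preds=⊥  new=[-1,-1]  stable
  step 2. node 1  ⊔preds=⊥  new=⊥  stable
  step 3. node 2  ⊔preds=[-1,-1]  new=[-1,1]  stable
  step 4. node 3  ⊔preds=⊥  new=⊥  stable

Least fixpoint reached:
  node 0: [-1,-1]
  node 1: ⊥
  node 2: [-1,1]
  node 3: ⊥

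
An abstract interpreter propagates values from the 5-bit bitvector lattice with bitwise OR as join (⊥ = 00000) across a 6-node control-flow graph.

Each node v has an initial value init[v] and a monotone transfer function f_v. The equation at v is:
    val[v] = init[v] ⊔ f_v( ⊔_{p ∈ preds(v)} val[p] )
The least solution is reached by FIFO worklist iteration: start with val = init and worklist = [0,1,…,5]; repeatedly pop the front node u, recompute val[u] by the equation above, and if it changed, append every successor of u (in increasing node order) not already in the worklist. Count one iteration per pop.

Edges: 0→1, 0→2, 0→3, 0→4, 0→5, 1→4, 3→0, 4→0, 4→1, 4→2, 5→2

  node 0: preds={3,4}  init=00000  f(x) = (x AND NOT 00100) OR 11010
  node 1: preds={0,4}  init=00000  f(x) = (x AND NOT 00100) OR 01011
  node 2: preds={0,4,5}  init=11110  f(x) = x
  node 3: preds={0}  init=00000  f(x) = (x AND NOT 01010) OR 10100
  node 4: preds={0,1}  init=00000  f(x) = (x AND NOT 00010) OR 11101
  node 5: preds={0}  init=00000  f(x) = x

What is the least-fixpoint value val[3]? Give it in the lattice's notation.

10101

Iteration log — 14 steps:
  step 1. node 0  ⊔preds=00000  new=11010  old=00000  +wl: 
  step 2. node 1  ⊔preds=11010  new=11011  old=00000  +wl: 
  step 3. node 2  ⊔preds=11010  new=11110  stable
  step 4. node 3  ⊔preds=11010  new=10100  old=00000  +wl: 0
  step 5. node 4  ⊔preds=11011  new=11101  old=00000  +wl: 1,2
  step 6. node 5  ⊔preds=11010  new=11010  old=00000  +wl: 
  step 7. node 0  ⊔preds=11101  new=11011  old=11010  +wl: 3,4,5
  step 8. node 1  ⊔preds=11111  new=11011  stable
  step 9. node 2  ⊔preds=11111  new=11111  old=11110  +wl: 
  step 10. node 3  ⊔preds=11011  new=10101  old=10100  +wl: 0
  step 11. node 4  ⊔preds=11011  new=11101  stable
  step 12. node 5  ⊔preds=11011  new=11011  old=11010  +wl: 2
  step 13. node 0  ⊔preds=11101  new=11011  stable
  step 14. node 2  ⊔preds=11111  new=11111  stable

Least fixpoint reached:
  node 0: 11011
  node 1: 11011
  node 2: 11111
  node 3: 10101
  node 4: 11101
  node 5: 11011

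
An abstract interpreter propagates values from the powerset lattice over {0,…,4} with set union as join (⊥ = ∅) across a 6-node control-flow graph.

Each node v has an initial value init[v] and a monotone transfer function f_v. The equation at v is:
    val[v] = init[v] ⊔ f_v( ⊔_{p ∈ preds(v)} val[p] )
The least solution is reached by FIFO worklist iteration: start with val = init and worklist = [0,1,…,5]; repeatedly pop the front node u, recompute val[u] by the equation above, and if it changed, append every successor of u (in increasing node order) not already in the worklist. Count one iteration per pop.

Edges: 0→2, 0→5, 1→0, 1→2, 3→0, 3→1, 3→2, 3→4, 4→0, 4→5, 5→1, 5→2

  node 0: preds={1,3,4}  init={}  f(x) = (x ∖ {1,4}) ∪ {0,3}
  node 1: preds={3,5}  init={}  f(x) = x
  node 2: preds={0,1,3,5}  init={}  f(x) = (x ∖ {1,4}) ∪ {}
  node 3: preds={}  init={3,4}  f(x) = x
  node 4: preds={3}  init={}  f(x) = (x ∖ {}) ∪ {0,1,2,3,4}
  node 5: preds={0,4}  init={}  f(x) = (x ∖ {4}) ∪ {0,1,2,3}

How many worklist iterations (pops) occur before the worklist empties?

11

Worklist (11 pops):
  #1 pop 0: in={3,4} → {0,3} (was {}); enqueue []
  #2 pop 1: in={3,4} → {3,4} (was {}); enqueue [0]
  #3 pop 2: in={0,3,4} → {0,3} (was {}); enqueue []
  #4 pop 3: in={} → {3,4} (no change)
  #5 pop 4: in={3,4} → {0,1,2,3,4} (was {}); enqueue []
  #6 pop 5: in={0,1,2,3,4} → {0,1,2,3} (was {}); enqueue [1,2]
  #7 pop 0: in={0,1,2,3,4} → {0,2,3} (was {0,3}); enqueue [5]
  #8 pop 1: in={0,1,2,3,4} → {0,1,2,3,4} (was {3,4}); enqueue [0]
  #9 pop 2: in={0,1,2,3,4} → {0,2,3} (was {0,3}); enqueue []
  #10 pop 5: in={0,1,2,3,4} → {0,1,2,3} (no change)
  #11 pop 0: in={0,1,2,3,4} → {0,2,3} (no change)

Fixpoint:
  val[0] = {0,2,3}
  val[1] = {0,1,2,3,4}
  val[2] = {0,2,3}
  val[3] = {3,4}
  val[4] = {0,1,2,3,4}
  val[5] = {0,1,2,3}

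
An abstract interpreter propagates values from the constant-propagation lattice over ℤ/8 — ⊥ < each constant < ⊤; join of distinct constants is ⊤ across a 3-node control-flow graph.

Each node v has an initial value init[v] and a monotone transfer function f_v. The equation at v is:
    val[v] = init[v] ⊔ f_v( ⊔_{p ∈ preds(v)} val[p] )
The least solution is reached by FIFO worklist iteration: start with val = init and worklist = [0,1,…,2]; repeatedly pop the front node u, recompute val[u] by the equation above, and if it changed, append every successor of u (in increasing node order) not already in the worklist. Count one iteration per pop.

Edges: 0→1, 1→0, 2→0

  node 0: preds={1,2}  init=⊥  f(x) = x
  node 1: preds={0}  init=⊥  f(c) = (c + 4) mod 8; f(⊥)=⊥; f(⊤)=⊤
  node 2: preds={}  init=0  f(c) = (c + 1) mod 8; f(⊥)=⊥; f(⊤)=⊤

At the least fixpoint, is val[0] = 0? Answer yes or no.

no

Trace (6 dequeues):
  [1] u=0 | in 0 | out 0 | prev ⊥ | push {}
  [2] u=1 | in 0 | out 4 | prev ⊥ | push {0}
  [3] u=2 | in ⊥ | out 0 | ==
  [4] u=0 | in ⊤ | out ⊤ | prev 0 | push {1}
  [5] u=1 | in ⊤ | out ⊤ | prev 4 | push {0}
  [6] u=0 | in ⊤ | out ⊤ | ==

Converged values:
  [0] ⊤
  [1] ⊤
  [2] 0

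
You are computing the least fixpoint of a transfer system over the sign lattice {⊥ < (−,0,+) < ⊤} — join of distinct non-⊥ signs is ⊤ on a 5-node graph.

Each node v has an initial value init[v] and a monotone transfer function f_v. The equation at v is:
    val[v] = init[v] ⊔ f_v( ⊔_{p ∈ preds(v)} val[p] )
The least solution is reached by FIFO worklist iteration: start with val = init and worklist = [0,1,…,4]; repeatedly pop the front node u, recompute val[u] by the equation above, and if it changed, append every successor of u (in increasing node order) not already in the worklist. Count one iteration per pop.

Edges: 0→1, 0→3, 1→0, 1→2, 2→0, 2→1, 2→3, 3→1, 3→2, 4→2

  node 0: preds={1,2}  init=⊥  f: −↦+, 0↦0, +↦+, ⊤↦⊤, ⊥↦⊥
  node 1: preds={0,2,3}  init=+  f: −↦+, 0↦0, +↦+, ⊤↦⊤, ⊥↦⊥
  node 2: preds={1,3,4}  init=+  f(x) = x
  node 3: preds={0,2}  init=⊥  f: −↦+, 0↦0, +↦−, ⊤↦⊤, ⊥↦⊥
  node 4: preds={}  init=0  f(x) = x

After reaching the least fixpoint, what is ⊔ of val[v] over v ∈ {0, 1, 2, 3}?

Trace (10 dequeues):
  [1] u=0 | in + | out + | prev ⊥ | push {}
  [2] u=1 | in + | out + | ==
  [3] u=2 | in ⊤ | out ⊤ | prev + | push {0,1}
  [4] u=3 | in ⊤ | out ⊤ | prev ⊥ | push {2}
  [5] u=4 | in ⊥ | out 0 | ==
  [6] u=0 | in ⊤ | out ⊤ | prev + | push {3}
  [7] u=1 | in ⊤ | out ⊤ | prev + | push {0}
  [8] u=2 | in ⊤ | out ⊤ | ==
  [9] u=3 | in ⊤ | out ⊤ | ==
  [10] u=0 | in ⊤ | out ⊤ | ==

Converged values:
  [0] ⊤
  [1] ⊤
  [2] ⊤
  [3] ⊤
  [4] 0

⊤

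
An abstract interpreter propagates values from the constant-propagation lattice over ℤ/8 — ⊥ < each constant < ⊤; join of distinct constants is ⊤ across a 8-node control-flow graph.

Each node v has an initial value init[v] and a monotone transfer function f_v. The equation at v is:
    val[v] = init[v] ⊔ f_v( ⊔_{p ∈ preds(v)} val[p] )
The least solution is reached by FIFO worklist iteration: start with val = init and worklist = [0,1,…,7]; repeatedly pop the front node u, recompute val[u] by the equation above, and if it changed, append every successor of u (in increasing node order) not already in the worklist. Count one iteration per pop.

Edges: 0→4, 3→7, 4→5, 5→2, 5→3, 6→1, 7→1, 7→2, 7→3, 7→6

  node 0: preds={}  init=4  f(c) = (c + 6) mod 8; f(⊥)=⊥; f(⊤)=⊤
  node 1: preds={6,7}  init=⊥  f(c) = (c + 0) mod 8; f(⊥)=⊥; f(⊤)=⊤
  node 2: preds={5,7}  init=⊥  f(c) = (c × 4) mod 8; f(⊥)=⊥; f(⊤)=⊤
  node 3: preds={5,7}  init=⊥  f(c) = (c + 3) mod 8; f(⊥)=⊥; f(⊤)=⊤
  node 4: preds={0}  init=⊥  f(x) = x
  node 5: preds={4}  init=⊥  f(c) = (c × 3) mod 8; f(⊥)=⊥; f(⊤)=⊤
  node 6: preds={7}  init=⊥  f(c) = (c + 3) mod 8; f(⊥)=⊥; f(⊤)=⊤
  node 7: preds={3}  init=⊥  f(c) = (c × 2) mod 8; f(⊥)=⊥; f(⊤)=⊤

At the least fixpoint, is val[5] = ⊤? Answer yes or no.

Iteration log — 21 steps:
  step 1. node 0  ⊔preds=⊥  new=4  stable
  step 2. node 1  ⊔preds=⊥  new=⊥  stable
  step 3. node 2  ⊔preds=⊥  new=⊥  stable
  step 4. node 3  ⊔preds=⊥  new=⊥  stable
  step 5. node 4  ⊔preds=4  new=4  old=⊥  +wl: 
  step 6. node 5  ⊔preds=4  new=4  old=⊥  +wl: 2,3
  step 7. node 6  ⊔preds=⊥  new=⊥  stable
  step 8. node 7  ⊔preds=⊥  new=⊥  stable
  step 9. node 2  ⊔preds=4  new=0  old=⊥  +wl: 
  step 10. node 3  ⊔preds=4  new=7  old=⊥  +wl: 7
  step 11. node 7  ⊔preds=7  new=6  old=⊥  +wl: 1,2,3,6
  step 12. node 1  ⊔preds=6  new=6  old=⊥  +wl: 
  step 13. node 2  ⊔preds=⊤  new=⊤  old=0  +wl: 
  step 14. node 3  ⊔preds=⊤  new=⊤  old=7  +wl: 7
  step 15. node 6  ⊔preds=6  new=1  old=⊥  +wl: 1
  step 16. node 7  ⊔preds=⊤  new=⊤  old=6  +wl: 2,3,6
  step 17. node 1  ⊔preds=⊤  new=⊤  old=6  +wl: 
  step 18. node 2  ⊔preds=⊤  new=⊤  stable
  step 19. node 3  ⊔preds=⊤  new=⊤  stable
  step 20. node 6  ⊔preds=⊤  new=⊤  old=1  +wl: 1
  step 21. node 1  ⊔preds=⊤  new=⊤  stable

Least fixpoint reached:
  node 0: 4
  node 1: ⊤
  node 2: ⊤
  node 3: ⊤
  node 4: 4
  node 5: 4
  node 6: ⊤
  node 7: ⊤

no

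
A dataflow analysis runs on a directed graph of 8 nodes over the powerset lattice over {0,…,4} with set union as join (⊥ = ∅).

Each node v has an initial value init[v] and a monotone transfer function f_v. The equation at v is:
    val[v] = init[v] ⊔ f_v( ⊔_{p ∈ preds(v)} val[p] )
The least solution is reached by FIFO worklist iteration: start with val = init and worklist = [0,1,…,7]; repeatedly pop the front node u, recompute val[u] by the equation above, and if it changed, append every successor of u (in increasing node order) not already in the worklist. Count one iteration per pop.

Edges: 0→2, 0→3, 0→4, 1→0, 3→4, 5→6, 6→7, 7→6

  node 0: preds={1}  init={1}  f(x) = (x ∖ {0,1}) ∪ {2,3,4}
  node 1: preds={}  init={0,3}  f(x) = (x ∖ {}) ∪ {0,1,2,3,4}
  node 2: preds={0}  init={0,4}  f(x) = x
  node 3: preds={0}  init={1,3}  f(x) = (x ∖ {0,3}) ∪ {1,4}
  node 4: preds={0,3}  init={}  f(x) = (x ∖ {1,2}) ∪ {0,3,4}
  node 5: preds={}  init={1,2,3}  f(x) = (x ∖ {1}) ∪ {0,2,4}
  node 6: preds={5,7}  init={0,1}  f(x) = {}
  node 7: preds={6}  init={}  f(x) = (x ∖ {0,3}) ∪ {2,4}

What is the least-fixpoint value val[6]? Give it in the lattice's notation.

{0,1}

Iteration log — 10 steps:
  step 1. node 0  ⊔preds={0,3}  new={1,2,3,4}  old={1}  +wl: 
  step 2. node 1  ⊔preds={}  new={0,1,2,3,4}  old={0,3}  +wl: 0
  step 3. node 2  ⊔preds={1,2,3,4}  new={0,1,2,3,4}  old={0,4}  +wl: 
  step 4. node 3  ⊔preds={1,2,3,4}  new={1,2,3,4}  old={1,3}  +wl: 
  step 5. node 4  ⊔preds={1,2,3,4}  new={0,3,4}  old={}  +wl: 
  step 6. node 5  ⊔preds={}  new={0,1,2,3,4}  old={1,2,3}  +wl: 
  step 7. node 6  ⊔preds={0,1,2,3,4}  new={0,1}  stable
  step 8. node 7  ⊔preds={0,1}  new={1,2,4}  old={}  +wl: 6
  step 9. node 0  ⊔preds={0,1,2,3,4}  new={1,2,3,4}  stable
  step 10. node 6  ⊔preds={0,1,2,3,4}  new={0,1}  stable

Least fixpoint reached:
  node 0: {1,2,3,4}
  node 1: {0,1,2,3,4}
  node 2: {0,1,2,3,4}
  node 3: {1,2,3,4}
  node 4: {0,3,4}
  node 5: {0,1,2,3,4}
  node 6: {0,1}
  node 7: {1,2,4}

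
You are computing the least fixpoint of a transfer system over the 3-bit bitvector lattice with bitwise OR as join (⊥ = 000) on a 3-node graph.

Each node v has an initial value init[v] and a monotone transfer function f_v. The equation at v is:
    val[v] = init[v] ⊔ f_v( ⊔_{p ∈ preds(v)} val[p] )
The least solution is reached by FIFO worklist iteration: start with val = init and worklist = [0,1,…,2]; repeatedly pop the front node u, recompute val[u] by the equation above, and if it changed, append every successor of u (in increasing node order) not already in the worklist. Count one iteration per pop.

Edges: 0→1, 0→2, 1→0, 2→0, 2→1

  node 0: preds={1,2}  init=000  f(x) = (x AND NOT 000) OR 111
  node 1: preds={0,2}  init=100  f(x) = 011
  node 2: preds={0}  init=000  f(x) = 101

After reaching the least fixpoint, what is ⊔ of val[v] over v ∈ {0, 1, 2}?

Iteration log — 5 steps:
  step 1. node 0  ⊔preds=100  new=111  old=000  +wl: 
  step 2. node 1  ⊔preds=111  new=111  old=100  +wl: 0
  step 3. node 2  ⊔preds=111  new=101  old=000  +wl: 1
  step 4. node 0  ⊔preds=111  new=111  stable
  step 5. node 1  ⊔preds=111  new=111  stable

Least fixpoint reached:
  node 0: 111
  node 1: 111
  node 2: 101

111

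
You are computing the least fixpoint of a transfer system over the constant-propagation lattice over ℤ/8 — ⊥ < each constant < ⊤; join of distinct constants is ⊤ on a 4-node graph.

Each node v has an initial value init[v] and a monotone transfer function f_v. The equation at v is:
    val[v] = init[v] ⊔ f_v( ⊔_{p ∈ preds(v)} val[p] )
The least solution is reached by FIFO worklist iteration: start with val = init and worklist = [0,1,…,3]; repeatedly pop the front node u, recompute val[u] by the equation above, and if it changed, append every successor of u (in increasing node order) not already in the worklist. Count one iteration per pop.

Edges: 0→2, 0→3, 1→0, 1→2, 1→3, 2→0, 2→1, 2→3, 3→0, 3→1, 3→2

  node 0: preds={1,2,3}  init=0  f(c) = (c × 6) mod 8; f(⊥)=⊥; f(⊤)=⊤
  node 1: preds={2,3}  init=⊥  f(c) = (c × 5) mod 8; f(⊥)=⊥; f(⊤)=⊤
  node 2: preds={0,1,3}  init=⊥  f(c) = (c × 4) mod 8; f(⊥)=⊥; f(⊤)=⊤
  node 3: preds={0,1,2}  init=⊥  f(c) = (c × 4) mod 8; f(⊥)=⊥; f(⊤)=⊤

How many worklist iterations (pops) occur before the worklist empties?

9

Worklist (9 pops):
  #1 pop 0: in=⊥ → 0 (no change)
  #2 pop 1: in=⊥ → ⊥ (no change)
  #3 pop 2: in=0 → 0 (was ⊥); enqueue [0,1]
  #4 pop 3: in=0 → 0 (was ⊥); enqueue [2]
  #5 pop 0: in=0 → 0 (no change)
  #6 pop 1: in=0 → 0 (was ⊥); enqueue [0,3]
  #7 pop 2: in=0 → 0 (no change)
  #8 pop 0: in=0 → 0 (no change)
  #9 pop 3: in=0 → 0 (no change)

Fixpoint:
  val[0] = 0
  val[1] = 0
  val[2] = 0
  val[3] = 0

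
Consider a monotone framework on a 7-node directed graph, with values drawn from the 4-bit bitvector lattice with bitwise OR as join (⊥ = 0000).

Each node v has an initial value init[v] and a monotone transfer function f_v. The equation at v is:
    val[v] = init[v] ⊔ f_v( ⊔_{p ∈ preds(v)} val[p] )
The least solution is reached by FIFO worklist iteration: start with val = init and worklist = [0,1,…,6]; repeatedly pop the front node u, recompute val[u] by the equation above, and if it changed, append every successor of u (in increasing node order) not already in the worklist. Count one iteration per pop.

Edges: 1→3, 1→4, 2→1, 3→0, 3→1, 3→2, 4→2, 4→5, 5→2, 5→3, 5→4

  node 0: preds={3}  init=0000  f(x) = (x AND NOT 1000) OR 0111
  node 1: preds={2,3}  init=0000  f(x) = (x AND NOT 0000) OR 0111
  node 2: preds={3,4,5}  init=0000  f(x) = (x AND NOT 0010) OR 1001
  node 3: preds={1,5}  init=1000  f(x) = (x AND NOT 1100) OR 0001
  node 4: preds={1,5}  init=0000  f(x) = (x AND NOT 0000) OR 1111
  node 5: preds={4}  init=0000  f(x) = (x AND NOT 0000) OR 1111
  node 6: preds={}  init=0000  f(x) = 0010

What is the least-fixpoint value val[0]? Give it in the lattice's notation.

Trace (13 dequeues):
  [1] u=0 | in 1000 | out 0111 | prev 0000 | push {}
  [2] u=1 | in 1000 | out 1111 | prev 0000 | push {}
  [3] u=2 | in 1000 | out 1001 | prev 0000 | push {1}
  [4] u=3 | in 1111 | out 1011 | prev 1000 | push {0,2}
  [5] u=4 | in 1111 | out 1111 | prev 0000 | push {}
  [6] u=5 | in 1111 | out 1111 | prev 0000 | push {3,4}
  [7] u=6 | in 0000 | out 0010 | prev 0000 | push {}
  [8] u=1 | in 1011 | out 1111 | ==
  [9] u=0 | in 1011 | out 0111 | ==
  [10] u=2 | in 1111 | out 1101 | prev 1001 | push {1}
  [11] u=3 | in 1111 | out 1011 | ==
  [12] u=4 | in 1111 | out 1111 | ==
  [13] u=1 | in 1111 | out 1111 | ==

Converged values:
  [0] 0111
  [1] 1111
  [2] 1101
  [3] 1011
  [4] 1111
  [5] 1111
  [6] 0010

0111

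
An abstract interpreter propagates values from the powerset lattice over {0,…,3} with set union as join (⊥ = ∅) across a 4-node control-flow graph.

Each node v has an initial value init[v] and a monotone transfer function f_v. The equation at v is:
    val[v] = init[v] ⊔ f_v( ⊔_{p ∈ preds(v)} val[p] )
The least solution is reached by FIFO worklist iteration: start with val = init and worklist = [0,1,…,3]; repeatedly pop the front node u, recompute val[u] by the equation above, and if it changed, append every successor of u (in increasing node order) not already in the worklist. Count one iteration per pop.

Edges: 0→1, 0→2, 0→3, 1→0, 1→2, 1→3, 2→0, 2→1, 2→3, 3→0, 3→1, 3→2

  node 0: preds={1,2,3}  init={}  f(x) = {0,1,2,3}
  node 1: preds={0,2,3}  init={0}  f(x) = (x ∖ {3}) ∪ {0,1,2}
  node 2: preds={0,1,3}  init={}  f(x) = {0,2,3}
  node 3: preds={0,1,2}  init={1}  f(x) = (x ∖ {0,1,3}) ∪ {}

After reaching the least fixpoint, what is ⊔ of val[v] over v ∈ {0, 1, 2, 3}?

{0,1,2,3}

Worklist (7 pops):
  #1 pop 0: in={0,1} → {0,1,2,3} (was {}); enqueue []
  #2 pop 1: in={0,1,2,3} → {0,1,2} (was {0}); enqueue [0]
  #3 pop 2: in={0,1,2,3} → {0,2,3} (was {}); enqueue [1]
  #4 pop 3: in={0,1,2,3} → {1,2} (was {1}); enqueue [2]
  #5 pop 0: in={0,1,2,3} → {0,1,2,3} (no change)
  #6 pop 1: in={0,1,2,3} → {0,1,2} (no change)
  #7 pop 2: in={0,1,2,3} → {0,2,3} (no change)

Fixpoint:
  val[0] = {0,1,2,3}
  val[1] = {0,1,2}
  val[2] = {0,2,3}
  val[3] = {1,2}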